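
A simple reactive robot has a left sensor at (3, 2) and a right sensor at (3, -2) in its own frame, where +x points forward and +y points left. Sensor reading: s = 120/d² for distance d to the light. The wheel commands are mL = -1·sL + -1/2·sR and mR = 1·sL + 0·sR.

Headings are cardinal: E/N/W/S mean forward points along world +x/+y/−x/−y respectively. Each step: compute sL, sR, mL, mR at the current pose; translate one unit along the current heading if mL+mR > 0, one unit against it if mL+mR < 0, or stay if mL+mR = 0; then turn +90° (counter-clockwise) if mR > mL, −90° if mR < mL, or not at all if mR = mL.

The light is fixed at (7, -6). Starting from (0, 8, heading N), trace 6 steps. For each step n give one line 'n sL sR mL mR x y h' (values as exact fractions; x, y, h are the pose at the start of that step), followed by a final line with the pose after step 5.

n=0: pose=(0,8,N); sL=12/37, sR=60/157; mL=-2994/5809, mR=12/37; mL+mR=-30/157 → advance -1; mR−mL=4878/5809 → turn +1·90°
n=1: pose=(0,7,W); sL=120/221, sR=24/65; mL=-804/1105, mR=120/221; mL+mR=-12/65 → advance -1; mR−mL=108/85 → turn +1·90°
n=2: pose=(1,7,S); sL=30/29, sR=30/41; mL=-1665/1189, mR=30/29; mL+mR=-15/41 → advance -1; mR−mL=2895/1189 → turn +1·90°
n=3: pose=(1,8,E); sL=24/53, sR=40/51; mL=-2284/2703, mR=24/53; mL+mR=-20/51 → advance -1; mR−mL=3508/2703 → turn +1·90°
n=4: pose=(0,8,N); sL=12/37, sR=60/157; mL=-2994/5809, mR=12/37; mL+mR=-30/157 → advance -1; mR−mL=4878/5809 → turn +1·90°
n=5: pose=(0,7,W); sL=120/221, sR=24/65; mL=-804/1105, mR=120/221; mL+mR=-12/65 → advance -1; mR−mL=108/85 → turn +1·90°

0 12/37 60/157 -2994/5809 12/37 0 8 N
1 120/221 24/65 -804/1105 120/221 0 7 W
2 30/29 30/41 -1665/1189 30/29 1 7 S
3 24/53 40/51 -2284/2703 24/53 1 8 E
4 12/37 60/157 -2994/5809 12/37 0 8 N
5 120/221 24/65 -804/1105 120/221 0 7 W
final 1 7 S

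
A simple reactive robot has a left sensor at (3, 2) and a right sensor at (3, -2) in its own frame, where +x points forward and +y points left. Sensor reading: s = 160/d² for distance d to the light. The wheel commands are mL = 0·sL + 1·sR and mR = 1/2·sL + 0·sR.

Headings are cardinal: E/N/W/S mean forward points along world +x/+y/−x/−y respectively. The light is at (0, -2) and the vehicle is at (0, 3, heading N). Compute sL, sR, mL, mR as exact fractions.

left sensor world pos  = (-2, 6); dL² = 68
right sensor world pos = (2, 6); dR² = 68
sL = 160/68 = 40/17
sR = 160/68 = 40/17
mL = 0·sL + 1·sR = 40/17
mR = 1/2·sL + 0·sR = 20/17

40/17 40/17 40/17 20/17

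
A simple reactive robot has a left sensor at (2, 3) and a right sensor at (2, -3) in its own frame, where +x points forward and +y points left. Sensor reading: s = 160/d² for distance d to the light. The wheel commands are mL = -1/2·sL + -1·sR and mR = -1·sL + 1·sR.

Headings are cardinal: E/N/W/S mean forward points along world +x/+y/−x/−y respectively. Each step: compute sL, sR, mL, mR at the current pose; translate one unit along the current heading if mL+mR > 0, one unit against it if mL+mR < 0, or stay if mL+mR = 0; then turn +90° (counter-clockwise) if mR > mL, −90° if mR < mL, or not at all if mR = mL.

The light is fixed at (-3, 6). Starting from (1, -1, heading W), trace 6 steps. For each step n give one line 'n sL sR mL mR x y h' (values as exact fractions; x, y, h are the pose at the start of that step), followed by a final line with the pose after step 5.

n=0: pose=(1,-1,W); sL=20/13, sR=8; mL=-114/13, mR=84/13; mL+mR=-30/13 → advance -1; mR−mL=198/13 → turn +1·90°
n=1: pose=(2,-1,S); sL=32/29, sR=32/17; mL=-1200/493, mR=384/493; mL+mR=-48/29 → advance -1; mR−mL=1584/493 → turn +1·90°
n=2: pose=(2,0,E); sL=80/29, sR=16/13; mL=-984/377, mR=-576/377; mL+mR=-120/29 → advance -1; mR−mL=408/377 → turn +1·90°
n=3: pose=(1,0,N); sL=160/17, sR=32/13; mL=-1584/221, mR=-1536/221; mL+mR=-240/17 → advance -1; mR−mL=48/221 → turn +1·90°
n=4: pose=(1,-1,W); sL=20/13, sR=8; mL=-114/13, mR=84/13; mL+mR=-30/13 → advance -1; mR−mL=198/13 → turn +1·90°
n=5: pose=(2,-1,S); sL=32/29, sR=32/17; mL=-1200/493, mR=384/493; mL+mR=-48/29 → advance -1; mR−mL=1584/493 → turn +1·90°

0 20/13 8 -114/13 84/13 1 -1 W
1 32/29 32/17 -1200/493 384/493 2 -1 S
2 80/29 16/13 -984/377 -576/377 2 0 E
3 160/17 32/13 -1584/221 -1536/221 1 0 N
4 20/13 8 -114/13 84/13 1 -1 W
5 32/29 32/17 -1200/493 384/493 2 -1 S
final 2 0 E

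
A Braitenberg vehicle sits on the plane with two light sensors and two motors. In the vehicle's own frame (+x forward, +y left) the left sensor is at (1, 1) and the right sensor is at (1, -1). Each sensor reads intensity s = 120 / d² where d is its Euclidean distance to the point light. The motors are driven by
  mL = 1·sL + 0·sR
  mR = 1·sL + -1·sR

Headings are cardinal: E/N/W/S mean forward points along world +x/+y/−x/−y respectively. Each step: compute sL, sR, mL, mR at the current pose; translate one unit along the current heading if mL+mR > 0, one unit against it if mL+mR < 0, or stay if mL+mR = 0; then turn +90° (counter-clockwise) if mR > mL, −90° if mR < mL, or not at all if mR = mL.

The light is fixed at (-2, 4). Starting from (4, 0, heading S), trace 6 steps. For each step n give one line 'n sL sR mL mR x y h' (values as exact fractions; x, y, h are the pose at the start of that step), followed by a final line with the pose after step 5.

0 60/37 12/5 60/37 -144/185 4 0 S
1 120/61 120/41 120/61 -2400/2501 4 -1 W
2 15/4 30/13 15/4 75/52 3 -1 N
3 8/3 120/61 8/3 128/183 3 0 E
4 60/37 12/5 60/37 -144/185 4 0 S
5 120/61 120/41 120/61 -2400/2501 4 -1 W
final 3 -1 N

n=0: pose=(4,0,S); sL=60/37, sR=12/5; mL=60/37, mR=-144/185; mL+mR=156/185 → advance +1; mR−mL=-12/5 → turn -1·90°
n=1: pose=(4,-1,W); sL=120/61, sR=120/41; mL=120/61, mR=-2400/2501; mL+mR=2520/2501 → advance +1; mR−mL=-120/41 → turn -1·90°
n=2: pose=(3,-1,N); sL=15/4, sR=30/13; mL=15/4, mR=75/52; mL+mR=135/26 → advance +1; mR−mL=-30/13 → turn -1·90°
n=3: pose=(3,0,E); sL=8/3, sR=120/61; mL=8/3, mR=128/183; mL+mR=616/183 → advance +1; mR−mL=-120/61 → turn -1·90°
n=4: pose=(4,0,S); sL=60/37, sR=12/5; mL=60/37, mR=-144/185; mL+mR=156/185 → advance +1; mR−mL=-12/5 → turn -1·90°
n=5: pose=(4,-1,W); sL=120/61, sR=120/41; mL=120/61, mR=-2400/2501; mL+mR=2520/2501 → advance +1; mR−mL=-120/41 → turn -1·90°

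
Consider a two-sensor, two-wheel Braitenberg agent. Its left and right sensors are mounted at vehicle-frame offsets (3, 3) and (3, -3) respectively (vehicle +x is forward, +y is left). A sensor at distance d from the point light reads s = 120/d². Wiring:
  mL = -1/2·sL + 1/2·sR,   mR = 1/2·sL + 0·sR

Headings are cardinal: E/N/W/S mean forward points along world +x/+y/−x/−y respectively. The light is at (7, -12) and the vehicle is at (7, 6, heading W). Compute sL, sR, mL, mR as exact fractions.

left sensor world pos  = (4, 3); dL² = 234
right sensor world pos = (4, 9); dR² = 450
sL = 120/234 = 20/39
sR = 120/450 = 4/15
mL = -1/2·sL + 1/2·sR = -8/65
mR = 1/2·sL + 0·sR = 10/39

20/39 4/15 -8/65 10/39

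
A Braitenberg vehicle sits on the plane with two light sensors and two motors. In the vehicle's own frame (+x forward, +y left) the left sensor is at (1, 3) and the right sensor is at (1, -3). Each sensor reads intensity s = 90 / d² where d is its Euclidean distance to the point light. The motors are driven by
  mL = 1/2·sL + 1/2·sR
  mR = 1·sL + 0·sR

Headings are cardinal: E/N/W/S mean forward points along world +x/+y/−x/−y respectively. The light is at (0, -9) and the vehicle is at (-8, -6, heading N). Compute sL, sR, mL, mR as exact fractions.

90/137 90/41 8010/5617 90/137

left sensor world pos  = (-11, -5); dL² = 137
right sensor world pos = (-5, -5); dR² = 41
sL = 90/137 = 90/137
sR = 90/41 = 90/41
mL = 1/2·sL + 1/2·sR = 8010/5617
mR = 1·sL + 0·sR = 90/137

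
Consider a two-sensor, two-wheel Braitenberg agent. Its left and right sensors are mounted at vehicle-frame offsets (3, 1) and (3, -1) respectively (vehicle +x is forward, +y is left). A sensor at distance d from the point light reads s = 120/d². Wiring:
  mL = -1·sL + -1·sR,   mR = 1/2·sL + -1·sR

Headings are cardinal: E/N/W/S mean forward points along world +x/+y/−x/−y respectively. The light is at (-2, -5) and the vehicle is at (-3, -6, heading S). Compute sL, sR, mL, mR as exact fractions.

left sensor world pos  = (-2, -9); dL² = 16
right sensor world pos = (-4, -9); dR² = 20
sL = 120/16 = 15/2
sR = 120/20 = 6
mL = -1·sL + -1·sR = -27/2
mR = 1/2·sL + -1·sR = -9/4

15/2 6 -27/2 -9/4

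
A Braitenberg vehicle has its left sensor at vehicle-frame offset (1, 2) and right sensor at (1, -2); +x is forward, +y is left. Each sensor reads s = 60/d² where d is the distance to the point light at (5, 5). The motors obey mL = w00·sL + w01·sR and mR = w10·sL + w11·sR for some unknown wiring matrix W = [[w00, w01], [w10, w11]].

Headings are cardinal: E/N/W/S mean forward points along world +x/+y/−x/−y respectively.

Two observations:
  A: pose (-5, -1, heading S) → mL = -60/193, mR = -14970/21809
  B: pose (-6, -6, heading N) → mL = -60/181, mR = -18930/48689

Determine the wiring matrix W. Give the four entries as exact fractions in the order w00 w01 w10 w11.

0 -1 -1 -1/2

obs A: pose=(-5,-1,S) → sL=60/113, sR=60/193, mL=-60/193, mR=-14970/21809
obs B: pose=(-6,-6,N) → sL=60/269, sR=60/181, mL=-60/181, mR=-18930/48689
sensor matrix S = [[60/113, 60/193], [60/269, 60/181]]; det S = 113270400/1061858401
solve [mL_A; mL_B] = S·[w00; w01] and [mR_A; mR_B] = S·[w10; w11]:
  w00 = 0, w01 = -1, w10 = -1, w11 = -1/2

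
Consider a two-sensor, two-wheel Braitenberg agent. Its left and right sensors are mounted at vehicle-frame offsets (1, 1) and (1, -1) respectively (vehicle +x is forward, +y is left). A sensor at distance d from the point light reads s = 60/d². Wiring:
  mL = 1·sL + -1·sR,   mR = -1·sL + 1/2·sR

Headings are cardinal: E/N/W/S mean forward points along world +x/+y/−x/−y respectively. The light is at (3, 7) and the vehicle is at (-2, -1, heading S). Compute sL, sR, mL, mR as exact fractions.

left sensor world pos  = (-1, -2); dL² = 97
right sensor world pos = (-3, -2); dR² = 117
sL = 60/97 = 60/97
sR = 60/117 = 20/39
mL = 1·sL + -1·sR = 400/3783
mR = -1·sL + 1/2·sR = -1370/3783

60/97 20/39 400/3783 -1370/3783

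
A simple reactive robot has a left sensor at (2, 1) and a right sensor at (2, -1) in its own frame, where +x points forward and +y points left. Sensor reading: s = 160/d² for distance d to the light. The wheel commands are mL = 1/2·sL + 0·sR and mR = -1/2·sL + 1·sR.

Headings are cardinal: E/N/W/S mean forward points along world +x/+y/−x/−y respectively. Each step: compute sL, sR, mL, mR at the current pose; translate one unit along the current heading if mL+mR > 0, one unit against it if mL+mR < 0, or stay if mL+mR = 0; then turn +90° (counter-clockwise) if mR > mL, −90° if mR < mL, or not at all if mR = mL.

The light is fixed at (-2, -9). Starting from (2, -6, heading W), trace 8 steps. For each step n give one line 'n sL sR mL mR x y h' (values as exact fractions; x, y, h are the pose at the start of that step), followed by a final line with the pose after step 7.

n=0: pose=(2,-6,W); sL=20, sR=8; mL=10, mR=-2; mL+mR=8 → advance +1; mR−mL=-12 → turn -1·90°
n=1: pose=(1,-6,N); sL=160/29, sR=160/41; mL=80/29, mR=1360/1189; mL+mR=160/41 → advance +1; mR−mL=-1920/1189 → turn -1·90°
n=2: pose=(1,-5,E); sL=16/5, sR=80/17; mL=8/5, mR=264/85; mL+mR=80/17 → advance +1; mR−mL=128/85 → turn +1·90°
n=3: pose=(2,-5,N); sL=32/9, sR=160/61; mL=16/9, mR=464/549; mL+mR=160/61 → advance +1; mR−mL=-512/549 → turn -1·90°
n=4: pose=(2,-4,E); sL=20/9, sR=40/13; mL=10/9, mR=230/117; mL+mR=40/13 → advance +1; mR−mL=100/117 → turn +1·90°
n=5: pose=(3,-4,N); sL=32/13, sR=32/17; mL=16/13, mR=144/221; mL+mR=32/17 → advance +1; mR−mL=-128/221 → turn -1·90°
n=6: pose=(3,-3,E); sL=80/49, sR=80/37; mL=40/49, mR=2440/1813; mL+mR=80/37 → advance +1; mR−mL=960/1813 → turn +1·90°
n=7: pose=(4,-3,N); sL=160/89, sR=160/113; mL=80/89, mR=5200/10057; mL+mR=160/113 → advance +1; mR−mL=-3840/10057 → turn -1·90°

0 20 8 10 -2 2 -6 W
1 160/29 160/41 80/29 1360/1189 1 -6 N
2 16/5 80/17 8/5 264/85 1 -5 E
3 32/9 160/61 16/9 464/549 2 -5 N
4 20/9 40/13 10/9 230/117 2 -4 E
5 32/13 32/17 16/13 144/221 3 -4 N
6 80/49 80/37 40/49 2440/1813 3 -3 E
7 160/89 160/113 80/89 5200/10057 4 -3 N
final 4 -2 E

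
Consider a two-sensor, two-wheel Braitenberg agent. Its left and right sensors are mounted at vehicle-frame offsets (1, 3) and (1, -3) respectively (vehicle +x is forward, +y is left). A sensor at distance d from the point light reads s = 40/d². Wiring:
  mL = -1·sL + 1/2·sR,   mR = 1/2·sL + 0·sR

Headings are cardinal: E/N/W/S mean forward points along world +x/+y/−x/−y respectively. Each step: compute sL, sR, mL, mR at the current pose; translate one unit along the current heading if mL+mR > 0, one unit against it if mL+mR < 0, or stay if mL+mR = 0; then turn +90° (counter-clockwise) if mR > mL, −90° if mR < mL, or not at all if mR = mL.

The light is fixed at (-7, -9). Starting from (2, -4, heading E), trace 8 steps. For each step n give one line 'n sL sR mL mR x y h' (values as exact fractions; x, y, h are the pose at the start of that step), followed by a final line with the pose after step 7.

n=0: pose=(2,-4,E); sL=10/41, sR=5/13; mL=-55/1066, mR=5/41; mL+mR=75/1066 → advance +1; mR−mL=185/1066 → turn +1·90°
n=1: pose=(3,-4,N); sL=8/17, sR=8/41; mL=-260/697, mR=4/17; mL+mR=-96/697 → advance -1; mR−mL=424/697 → turn +1·90°
n=2: pose=(3,-5,W); sL=20/41, sR=4/13; mL=-178/533, mR=10/41; mL+mR=-48/533 → advance -1; mR−mL=308/533 → turn +1·90°
n=3: pose=(4,-5,S); sL=8/41, sR=40/73; mL=236/2993, mR=4/41; mL+mR=528/2993 → advance +1; mR−mL=56/2993 → turn +1·90°
n=4: pose=(4,-6,E); sL=2/9, sR=5/18; mL=-1/12, mR=1/9; mL+mR=1/36 → advance +1; mR−mL=7/36 → turn +1·90°
n=5: pose=(5,-6,N); sL=40/97, sR=40/241; mL=-7700/23377, mR=20/97; mL+mR=-2880/23377 → advance -1; mR−mL=12520/23377 → turn +1·90°
n=6: pose=(5,-7,W); sL=20/61, sR=20/73; mL=-850/4453, mR=10/61; mL+mR=-120/4453 → advance -1; mR−mL=1580/4453 → turn +1·90°
n=7: pose=(6,-7,S); sL=40/257, sR=40/101; mL=1100/25957, mR=20/257; mL+mR=3120/25957 → advance +1; mR−mL=920/25957 → turn +1·90°

0 10/41 5/13 -55/1066 5/41 2 -4 E
1 8/17 8/41 -260/697 4/17 3 -4 N
2 20/41 4/13 -178/533 10/41 3 -5 W
3 8/41 40/73 236/2993 4/41 4 -5 S
4 2/9 5/18 -1/12 1/9 4 -6 E
5 40/97 40/241 -7700/23377 20/97 5 -6 N
6 20/61 20/73 -850/4453 10/61 5 -7 W
7 40/257 40/101 1100/25957 20/257 6 -7 S
final 6 -8 E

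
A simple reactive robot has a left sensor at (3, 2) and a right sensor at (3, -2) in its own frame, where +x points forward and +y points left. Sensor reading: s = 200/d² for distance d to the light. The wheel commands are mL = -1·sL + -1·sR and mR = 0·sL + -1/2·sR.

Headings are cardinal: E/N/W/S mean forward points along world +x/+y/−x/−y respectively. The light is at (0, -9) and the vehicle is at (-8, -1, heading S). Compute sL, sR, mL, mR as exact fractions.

200/61 8/5 -1488/305 -4/5

left sensor world pos  = (-6, -4); dL² = 61
right sensor world pos = (-10, -4); dR² = 125
sL = 200/61 = 200/61
sR = 200/125 = 8/5
mL = -1·sL + -1·sR = -1488/305
mR = 0·sL + -1/2·sR = -4/5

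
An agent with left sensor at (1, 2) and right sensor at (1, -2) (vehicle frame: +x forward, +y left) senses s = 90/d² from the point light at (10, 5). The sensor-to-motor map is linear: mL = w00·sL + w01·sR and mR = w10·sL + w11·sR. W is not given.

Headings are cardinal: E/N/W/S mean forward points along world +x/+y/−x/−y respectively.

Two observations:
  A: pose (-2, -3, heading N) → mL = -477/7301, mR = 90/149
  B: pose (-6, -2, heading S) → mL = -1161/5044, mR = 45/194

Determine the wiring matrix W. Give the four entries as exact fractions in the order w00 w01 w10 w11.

obs A: pose=(-2,-3,N) → sL=18/49, sR=90/149, mL=-477/7301, mR=90/149
obs B: pose=(-6,-2,S) → sL=9/26, sR=45/194, mL=-1161/5044, mR=45/194
sensor matrix S = [[18/49, 90/149], [9/26, 45/194]]; det S = -1140480/9206561
solve [mL_A; mL_B] = S·[w00; w01] and [mR_A; mR_B] = S·[w10; w11]:
  w00 = -1, w01 = 1/2, w10 = 0, w11 = 1

-1 1/2 0 1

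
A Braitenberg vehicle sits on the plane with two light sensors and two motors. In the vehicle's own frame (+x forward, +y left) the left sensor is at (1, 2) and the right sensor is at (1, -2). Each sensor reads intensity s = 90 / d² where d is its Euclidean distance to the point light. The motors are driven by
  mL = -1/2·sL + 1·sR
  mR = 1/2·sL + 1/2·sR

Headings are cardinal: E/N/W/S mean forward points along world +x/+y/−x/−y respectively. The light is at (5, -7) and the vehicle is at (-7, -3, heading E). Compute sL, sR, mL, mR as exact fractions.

90/157 18/25 1701/3925 2538/3925

left sensor world pos  = (-6, -1); dL² = 157
right sensor world pos = (-6, -5); dR² = 125
sL = 90/157 = 90/157
sR = 90/125 = 18/25
mL = -1/2·sL + 1·sR = 1701/3925
mR = 1/2·sL + 1/2·sR = 2538/3925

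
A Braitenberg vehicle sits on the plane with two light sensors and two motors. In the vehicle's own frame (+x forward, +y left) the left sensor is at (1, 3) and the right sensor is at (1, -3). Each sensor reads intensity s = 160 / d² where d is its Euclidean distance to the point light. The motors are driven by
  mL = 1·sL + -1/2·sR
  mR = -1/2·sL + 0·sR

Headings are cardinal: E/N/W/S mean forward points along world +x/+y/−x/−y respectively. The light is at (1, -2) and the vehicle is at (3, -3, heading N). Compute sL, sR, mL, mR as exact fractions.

left sensor world pos  = (0, -2); dL² = 1
right sensor world pos = (6, -2); dR² = 25
sL = 160/1 = 160
sR = 160/25 = 32/5
mL = 1·sL + -1/2·sR = 784/5
mR = -1/2·sL + 0·sR = -80

160 32/5 784/5 -80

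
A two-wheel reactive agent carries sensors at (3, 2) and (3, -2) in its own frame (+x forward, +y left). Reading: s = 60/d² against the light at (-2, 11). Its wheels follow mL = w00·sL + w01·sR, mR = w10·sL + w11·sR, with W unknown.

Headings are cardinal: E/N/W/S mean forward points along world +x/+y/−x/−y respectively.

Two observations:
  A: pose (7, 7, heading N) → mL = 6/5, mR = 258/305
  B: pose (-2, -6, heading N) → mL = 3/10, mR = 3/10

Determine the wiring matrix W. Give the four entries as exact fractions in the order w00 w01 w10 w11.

1 0 1/2 1/2

obs A: pose=(7,7,N) → sL=6/5, sR=30/61, mL=6/5, mR=258/305
obs B: pose=(-2,-6,N) → sL=3/10, sR=3/10, mL=3/10, mR=3/10
sensor matrix S = [[6/5, 30/61], [3/10, 3/10]]; det S = 324/1525
solve [mL_A; mL_B] = S·[w00; w01] and [mR_A; mR_B] = S·[w10; w11]:
  w00 = 1, w01 = 0, w10 = 1/2, w11 = 1/2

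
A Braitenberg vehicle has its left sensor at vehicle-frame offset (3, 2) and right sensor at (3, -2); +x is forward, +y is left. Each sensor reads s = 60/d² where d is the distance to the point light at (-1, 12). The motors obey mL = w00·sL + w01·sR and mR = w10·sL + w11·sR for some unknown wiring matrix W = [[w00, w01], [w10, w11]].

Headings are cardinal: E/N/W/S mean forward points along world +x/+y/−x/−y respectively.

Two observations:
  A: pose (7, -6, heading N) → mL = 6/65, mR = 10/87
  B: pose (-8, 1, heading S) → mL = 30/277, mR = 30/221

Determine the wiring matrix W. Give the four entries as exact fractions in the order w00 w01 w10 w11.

0 1/2 1/2 0

obs A: pose=(7,-6,N) → sL=20/87, sR=12/65, mL=6/65, mR=10/87
obs B: pose=(-8,1,S) → sL=60/221, sR=60/277, mL=30/277, mR=30/221
sensor matrix S = [[20/87, 12/65], [60/221, 60/277]]; det S = -7552/23078809
solve [mL_A; mL_B] = S·[w00; w01] and [mR_A; mR_B] = S·[w10; w11]:
  w00 = 0, w01 = 1/2, w10 = 1/2, w11 = 0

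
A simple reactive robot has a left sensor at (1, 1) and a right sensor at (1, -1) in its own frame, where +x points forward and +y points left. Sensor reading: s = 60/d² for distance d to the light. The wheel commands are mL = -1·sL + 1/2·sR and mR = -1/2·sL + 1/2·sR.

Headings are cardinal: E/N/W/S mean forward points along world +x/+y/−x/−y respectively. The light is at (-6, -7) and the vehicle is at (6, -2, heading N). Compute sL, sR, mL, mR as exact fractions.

left sensor world pos  = (5, -1); dL² = 157
right sensor world pos = (7, -1); dR² = 205
sL = 60/157 = 60/157
sR = 60/205 = 12/41
mL = -1·sL + 1/2·sR = -1518/6437
mR = -1/2·sL + 1/2·sR = -288/6437

60/157 12/41 -1518/6437 -288/6437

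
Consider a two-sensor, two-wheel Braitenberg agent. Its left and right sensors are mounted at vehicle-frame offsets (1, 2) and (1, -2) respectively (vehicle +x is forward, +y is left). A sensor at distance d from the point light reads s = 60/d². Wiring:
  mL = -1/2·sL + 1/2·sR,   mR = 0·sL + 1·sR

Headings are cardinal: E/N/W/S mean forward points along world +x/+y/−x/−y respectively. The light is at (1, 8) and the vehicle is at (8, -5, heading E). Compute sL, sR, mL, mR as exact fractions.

12/37 60/289 -624/10693 60/289

left sensor world pos  = (9, -3); dL² = 185
right sensor world pos = (9, -7); dR² = 289
sL = 60/185 = 12/37
sR = 60/289 = 60/289
mL = -1/2·sL + 1/2·sR = -624/10693
mR = 0·sL + 1·sR = 60/289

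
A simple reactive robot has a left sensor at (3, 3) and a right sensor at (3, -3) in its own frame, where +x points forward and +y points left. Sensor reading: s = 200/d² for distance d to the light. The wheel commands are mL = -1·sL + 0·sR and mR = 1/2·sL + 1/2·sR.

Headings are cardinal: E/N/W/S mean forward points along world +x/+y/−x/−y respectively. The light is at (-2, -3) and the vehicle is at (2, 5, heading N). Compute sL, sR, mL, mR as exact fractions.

100/61 20/17 -100/61 1460/1037

left sensor world pos  = (-1, 8); dL² = 122
right sensor world pos = (5, 8); dR² = 170
sL = 200/122 = 100/61
sR = 200/170 = 20/17
mL = -1·sL + 0·sR = -100/61
mR = 1/2·sL + 1/2·sR = 1460/1037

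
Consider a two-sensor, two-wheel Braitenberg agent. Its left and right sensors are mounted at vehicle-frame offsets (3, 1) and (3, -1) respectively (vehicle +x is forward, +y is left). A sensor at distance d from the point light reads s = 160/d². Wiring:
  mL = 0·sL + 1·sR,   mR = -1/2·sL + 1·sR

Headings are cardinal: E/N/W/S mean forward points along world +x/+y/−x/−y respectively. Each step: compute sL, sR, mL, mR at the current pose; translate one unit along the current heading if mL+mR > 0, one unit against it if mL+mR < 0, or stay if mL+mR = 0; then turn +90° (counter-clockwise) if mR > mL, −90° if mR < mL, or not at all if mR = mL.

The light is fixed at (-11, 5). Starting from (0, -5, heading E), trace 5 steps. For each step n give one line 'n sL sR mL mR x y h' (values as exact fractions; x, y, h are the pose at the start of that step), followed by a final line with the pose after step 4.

n=0: pose=(0,-5,E); sL=160/277, sR=160/317; mL=160/317, mR=18960/87809; mL+mR=63280/87809 → advance +1; mR−mL=-80/277 → turn -1·90°
n=1: pose=(1,-5,S); sL=80/169, sR=16/29; mL=16/29, mR=1544/4901; mL+mR=4248/4901 → advance +1; mR−mL=-40/169 → turn -1·90°
n=2: pose=(1,-6,W); sL=32/45, sR=160/181; mL=160/181, mR=4304/8145; mL+mR=11504/8145 → advance +1; mR−mL=-16/45 → turn -1·90°
n=3: pose=(0,-6,N); sL=40/41, sR=10/13; mL=10/13, mR=150/533; mL+mR=560/533 → advance +1; mR−mL=-20/41 → turn -1·90°
n=4: pose=(0,-5,E); sL=160/277, sR=160/317; mL=160/317, mR=18960/87809; mL+mR=63280/87809 → advance +1; mR−mL=-80/277 → turn -1·90°

0 160/277 160/317 160/317 18960/87809 0 -5 E
1 80/169 16/29 16/29 1544/4901 1 -5 S
2 32/45 160/181 160/181 4304/8145 1 -6 W
3 40/41 10/13 10/13 150/533 0 -6 N
4 160/277 160/317 160/317 18960/87809 0 -5 E
final 1 -5 S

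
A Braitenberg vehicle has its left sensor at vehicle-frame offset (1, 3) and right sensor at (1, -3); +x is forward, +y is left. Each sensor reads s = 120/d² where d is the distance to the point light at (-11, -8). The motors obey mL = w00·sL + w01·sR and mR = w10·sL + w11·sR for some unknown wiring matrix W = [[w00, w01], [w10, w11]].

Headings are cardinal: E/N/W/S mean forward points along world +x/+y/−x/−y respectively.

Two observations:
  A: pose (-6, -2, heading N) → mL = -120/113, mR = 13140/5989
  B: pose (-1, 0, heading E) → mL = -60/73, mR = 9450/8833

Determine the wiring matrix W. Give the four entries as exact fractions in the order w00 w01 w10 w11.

obs A: pose=(-6,-2,N) → sL=120/53, sR=120/113, mL=-120/113, mR=13140/5989
obs B: pose=(-1,0,E) → sL=60/121, sR=60/73, mL=-60/73, mR=9450/8833
sensor matrix S = [[120/53, 120/113], [60/121, 60/73]]; det S = 70588800/52900837
solve [mL_A; mL_B] = S·[w00; w01] and [mR_A; mR_B] = S·[w10; w11]:
  w00 = 0, w01 = -1, w10 = 1/2, w11 = 1

0 -1 1/2 1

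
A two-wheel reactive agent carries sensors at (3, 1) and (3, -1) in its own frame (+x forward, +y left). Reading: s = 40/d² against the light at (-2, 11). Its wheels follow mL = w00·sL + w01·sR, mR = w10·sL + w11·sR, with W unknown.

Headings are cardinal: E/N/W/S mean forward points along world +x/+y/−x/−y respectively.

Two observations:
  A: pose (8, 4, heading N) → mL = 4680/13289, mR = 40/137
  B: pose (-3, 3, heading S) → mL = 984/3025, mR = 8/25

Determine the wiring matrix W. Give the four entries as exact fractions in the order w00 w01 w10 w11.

obs A: pose=(8,4,N) → sL=40/97, sR=40/137, mL=4680/13289, mR=40/137
obs B: pose=(-3,3,S) → sL=40/121, sR=8/25, mL=984/3025, mR=8/25
sensor matrix S = [[40/97, 40/137], [40/121, 8/25]]; det S = 284928/8039845
solve [mL_A; mL_B] = S·[w00; w01] and [mR_A; mR_B] = S·[w10; w11]:
  w00 = 1/2, w01 = 1/2, w10 = 0, w11 = 1

1/2 1/2 0 1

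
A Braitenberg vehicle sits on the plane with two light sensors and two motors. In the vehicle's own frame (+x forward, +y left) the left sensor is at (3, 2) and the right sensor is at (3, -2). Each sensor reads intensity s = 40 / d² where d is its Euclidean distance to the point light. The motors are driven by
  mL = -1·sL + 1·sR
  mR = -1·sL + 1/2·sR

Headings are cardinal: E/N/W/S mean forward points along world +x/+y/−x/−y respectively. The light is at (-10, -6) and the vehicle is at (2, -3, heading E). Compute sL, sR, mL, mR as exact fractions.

left sensor world pos  = (5, -1); dL² = 250
right sensor world pos = (5, -5); dR² = 226
sL = 40/250 = 4/25
sR = 40/226 = 20/113
mL = -1·sL + 1·sR = 48/2825
mR = -1·sL + 1/2·sR = -202/2825

4/25 20/113 48/2825 -202/2825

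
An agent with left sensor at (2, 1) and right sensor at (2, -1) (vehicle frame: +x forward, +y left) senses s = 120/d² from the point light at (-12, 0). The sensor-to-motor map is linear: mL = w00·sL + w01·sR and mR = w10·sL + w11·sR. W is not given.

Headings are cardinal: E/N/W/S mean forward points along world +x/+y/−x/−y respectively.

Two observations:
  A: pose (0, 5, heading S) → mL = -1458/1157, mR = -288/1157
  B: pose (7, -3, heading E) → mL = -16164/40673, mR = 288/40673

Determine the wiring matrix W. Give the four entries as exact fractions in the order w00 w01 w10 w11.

obs A: pose=(0,5,S) → sL=60/89, sR=12/13, mL=-1458/1157, mR=-288/1157
obs B: pose=(7,-3,E) → sL=24/89, sR=120/457, mL=-16164/40673, mR=288/40673
sensor matrix S = [[60/89, 12/13], [24/89, 120/457]]; det S = -38016/528749
solve [mL_A; mL_B] = S·[w00; w01] and [mR_A; mR_B] = S·[w10; w11]:
  w00 = -1/2, w01 = -1, w10 = 1, w11 = -1

-1/2 -1 1 -1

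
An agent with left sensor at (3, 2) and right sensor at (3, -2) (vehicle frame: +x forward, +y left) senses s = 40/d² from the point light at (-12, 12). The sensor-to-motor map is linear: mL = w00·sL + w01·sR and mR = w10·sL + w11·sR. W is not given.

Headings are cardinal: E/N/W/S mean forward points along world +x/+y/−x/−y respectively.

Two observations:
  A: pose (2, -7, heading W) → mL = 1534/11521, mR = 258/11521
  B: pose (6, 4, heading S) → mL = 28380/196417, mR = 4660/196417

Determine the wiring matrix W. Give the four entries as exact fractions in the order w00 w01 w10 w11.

1/2 1 1 -1/2

obs A: pose=(2,-7,W) → sL=20/281, sR=4/41, mL=1534/11521, mR=258/11521
obs B: pose=(6,4,S) → sL=40/521, sR=40/377, mL=28380/196417, mR=4660/196417
sensor matrix S = [[20/281, 4/41], [40/521, 40/377]]; det S = 138880/2262920257
solve [mL_A; mL_B] = S·[w00; w01] and [mR_A; mR_B] = S·[w10; w11]:
  w00 = 1/2, w01 = 1, w10 = 1, w11 = -1/2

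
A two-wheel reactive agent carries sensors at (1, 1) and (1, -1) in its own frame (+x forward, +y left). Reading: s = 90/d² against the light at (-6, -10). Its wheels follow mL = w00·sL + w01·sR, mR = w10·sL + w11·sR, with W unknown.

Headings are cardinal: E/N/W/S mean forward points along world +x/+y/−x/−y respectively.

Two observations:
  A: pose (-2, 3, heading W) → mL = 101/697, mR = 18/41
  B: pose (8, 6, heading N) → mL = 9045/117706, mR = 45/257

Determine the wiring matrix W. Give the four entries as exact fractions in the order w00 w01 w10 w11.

obs A: pose=(-2,3,W) → sL=10/17, sR=18/41, mL=101/697, mR=18/41
obs B: pose=(8,6,N) → sL=45/229, sR=45/257, mL=9045/117706, mR=45/257
sensor matrix S = [[10/17, 18/41], [45/229, 45/257]]; det S = 686160/41020541
solve [mL_A; mL_B] = S·[w00; w01] and [mR_A; mR_B] = S·[w10; w11]:
  w00 = -1/2, w01 = 1, w10 = 0, w11 = 1

-1/2 1 0 1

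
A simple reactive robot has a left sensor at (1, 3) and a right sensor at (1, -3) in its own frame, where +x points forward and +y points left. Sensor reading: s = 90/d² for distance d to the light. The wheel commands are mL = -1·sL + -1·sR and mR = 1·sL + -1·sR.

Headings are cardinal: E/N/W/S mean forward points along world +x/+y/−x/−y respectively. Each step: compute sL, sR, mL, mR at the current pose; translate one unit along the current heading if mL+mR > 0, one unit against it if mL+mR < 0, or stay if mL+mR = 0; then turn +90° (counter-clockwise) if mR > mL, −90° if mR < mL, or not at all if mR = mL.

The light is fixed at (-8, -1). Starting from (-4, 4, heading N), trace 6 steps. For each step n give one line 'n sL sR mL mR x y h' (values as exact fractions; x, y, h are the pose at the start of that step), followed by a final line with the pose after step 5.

n=0: pose=(-4,4,N); sL=90/37, sR=18/17; mL=-2196/629, mR=864/629; mL+mR=-36/17 → advance -1; mR−mL=180/37 → turn +1·90°
n=1: pose=(-4,3,W); sL=9, sR=45/29; mL=-306/29, mR=216/29; mL+mR=-90/29 → advance -1; mR−mL=18 → turn +1·90°
n=2: pose=(-3,3,S); sL=90/73, sR=90/13; mL=-7740/949, mR=-5400/949; mL+mR=-180/13 → advance -1; mR−mL=180/73 → turn +1·90°
n=3: pose=(-3,4,E); sL=9/10, sR=9/4; mL=-63/20, mR=-27/20; mL+mR=-9/2 → advance -1; mR−mL=9/5 → turn +1·90°
n=4: pose=(-4,4,N); sL=90/37, sR=18/17; mL=-2196/629, mR=864/629; mL+mR=-36/17 → advance -1; mR−mL=180/37 → turn +1·90°
n=5: pose=(-4,3,W); sL=9, sR=45/29; mL=-306/29, mR=216/29; mL+mR=-90/29 → advance -1; mR−mL=18 → turn +1·90°

0 90/37 18/17 -2196/629 864/629 -4 4 N
1 9 45/29 -306/29 216/29 -4 3 W
2 90/73 90/13 -7740/949 -5400/949 -3 3 S
3 9/10 9/4 -63/20 -27/20 -3 4 E
4 90/37 18/17 -2196/629 864/629 -4 4 N
5 9 45/29 -306/29 216/29 -4 3 W
final -3 3 S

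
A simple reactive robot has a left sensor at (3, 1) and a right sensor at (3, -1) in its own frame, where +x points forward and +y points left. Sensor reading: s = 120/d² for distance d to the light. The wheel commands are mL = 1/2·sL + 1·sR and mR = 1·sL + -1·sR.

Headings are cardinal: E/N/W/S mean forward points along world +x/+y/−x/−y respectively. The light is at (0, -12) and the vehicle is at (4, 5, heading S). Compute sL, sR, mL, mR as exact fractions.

120/221 24/41 7764/9061 -384/9061

left sensor world pos  = (5, 2); dL² = 221
right sensor world pos = (3, 2); dR² = 205
sL = 120/221 = 120/221
sR = 120/205 = 24/41
mL = 1/2·sL + 1·sR = 7764/9061
mR = 1·sL + -1·sR = -384/9061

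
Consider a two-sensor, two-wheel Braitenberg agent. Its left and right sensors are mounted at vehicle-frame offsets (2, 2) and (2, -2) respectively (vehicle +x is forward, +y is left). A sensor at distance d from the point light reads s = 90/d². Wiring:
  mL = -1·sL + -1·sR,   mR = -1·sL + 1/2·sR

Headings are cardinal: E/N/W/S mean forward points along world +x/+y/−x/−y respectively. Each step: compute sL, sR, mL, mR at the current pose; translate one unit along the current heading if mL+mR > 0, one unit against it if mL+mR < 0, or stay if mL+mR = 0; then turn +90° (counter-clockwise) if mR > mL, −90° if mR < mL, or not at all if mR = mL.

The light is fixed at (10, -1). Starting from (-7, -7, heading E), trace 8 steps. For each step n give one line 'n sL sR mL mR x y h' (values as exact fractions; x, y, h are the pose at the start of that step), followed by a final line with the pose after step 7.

n=0: pose=(-7,-7,E); sL=90/241, sR=90/289; mL=-47700/69649, mR=-15165/69649; mL+mR=-62865/69649 → advance -1; mR−mL=135/289 → turn +1·90°
n=1: pose=(-8,-7,N); sL=45/208, sR=45/136; mL=-1935/3536, mR=-45/884; mL+mR=-2115/3536 → advance -1; mR−mL=135/272 → turn +1·90°
n=2: pose=(-8,-8,W); sL=90/481, sR=18/85; mL=-16308/40885, mR=-3321/40885; mL+mR=-19629/40885 → advance -1; mR−mL=27/85 → turn +1·90°
n=3: pose=(-7,-8,S); sL=5/17, sR=45/221; mL=-110/221, mR=-5/26; mL+mR=-305/442 → advance -1; mR−mL=135/442 → turn +1·90°
n=4: pose=(-7,-7,E); sL=90/241, sR=90/289; mL=-47700/69649, mR=-15165/69649; mL+mR=-62865/69649 → advance -1; mR−mL=135/289 → turn +1·90°
n=5: pose=(-8,-7,N); sL=45/208, sR=45/136; mL=-1935/3536, mR=-45/884; mL+mR=-2115/3536 → advance -1; mR−mL=135/272 → turn +1·90°
n=6: pose=(-8,-8,W); sL=90/481, sR=18/85; mL=-16308/40885, mR=-3321/40885; mL+mR=-19629/40885 → advance -1; mR−mL=27/85 → turn +1·90°
n=7: pose=(-7,-8,S); sL=5/17, sR=45/221; mL=-110/221, mR=-5/26; mL+mR=-305/442 → advance -1; mR−mL=135/442 → turn +1·90°

0 90/241 90/289 -47700/69649 -15165/69649 -7 -7 E
1 45/208 45/136 -1935/3536 -45/884 -8 -7 N
2 90/481 18/85 -16308/40885 -3321/40885 -8 -8 W
3 5/17 45/221 -110/221 -5/26 -7 -8 S
4 90/241 90/289 -47700/69649 -15165/69649 -7 -7 E
5 45/208 45/136 -1935/3536 -45/884 -8 -7 N
6 90/481 18/85 -16308/40885 -3321/40885 -8 -8 W
7 5/17 45/221 -110/221 -5/26 -7 -8 S
final -7 -7 E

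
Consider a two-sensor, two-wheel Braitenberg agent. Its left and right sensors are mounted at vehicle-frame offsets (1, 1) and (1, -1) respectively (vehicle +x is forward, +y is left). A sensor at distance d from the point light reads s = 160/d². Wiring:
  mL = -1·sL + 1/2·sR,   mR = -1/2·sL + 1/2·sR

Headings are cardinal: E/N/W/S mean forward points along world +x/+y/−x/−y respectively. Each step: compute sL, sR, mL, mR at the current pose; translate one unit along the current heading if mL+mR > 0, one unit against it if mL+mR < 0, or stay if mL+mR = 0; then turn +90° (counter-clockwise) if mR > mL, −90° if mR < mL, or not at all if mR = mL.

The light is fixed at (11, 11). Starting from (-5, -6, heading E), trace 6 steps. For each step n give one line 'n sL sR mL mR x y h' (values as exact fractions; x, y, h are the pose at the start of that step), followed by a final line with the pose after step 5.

n=0: pose=(-5,-6,E); sL=160/481, sR=160/549; mL=-49360/264069, mR=-5440/264069; mL+mR=-54800/264069 → advance -1; mR−mL=80/481 → turn +1·90°
n=1: pose=(-6,-6,N); sL=8/29, sR=5/16; mL=-111/928, mR=17/928; mL+mR=-47/464 → advance -1; mR−mL=4/29 → turn +1·90°
n=2: pose=(-6,-7,W); sL=32/137, sR=160/613; mL=-8656/83981, mR=1152/83981; mL+mR=-7504/83981 → advance -1; mR−mL=16/137 → turn +1·90°
n=3: pose=(-5,-7,S); sL=80/293, sR=16/65; mL=-2856/19045, mR=-256/19045; mL+mR=-3112/19045 → advance -1; mR−mL=40/293 → turn +1·90°
n=4: pose=(-5,-6,E); sL=160/481, sR=160/549; mL=-49360/264069, mR=-5440/264069; mL+mR=-54800/264069 → advance -1; mR−mL=80/481 → turn +1·90°
n=5: pose=(-6,-6,N); sL=8/29, sR=5/16; mL=-111/928, mR=17/928; mL+mR=-47/464 → advance -1; mR−mL=4/29 → turn +1·90°

0 160/481 160/549 -49360/264069 -5440/264069 -5 -6 E
1 8/29 5/16 -111/928 17/928 -6 -6 N
2 32/137 160/613 -8656/83981 1152/83981 -6 -7 W
3 80/293 16/65 -2856/19045 -256/19045 -5 -7 S
4 160/481 160/549 -49360/264069 -5440/264069 -5 -6 E
5 8/29 5/16 -111/928 17/928 -6 -6 N
final -6 -7 W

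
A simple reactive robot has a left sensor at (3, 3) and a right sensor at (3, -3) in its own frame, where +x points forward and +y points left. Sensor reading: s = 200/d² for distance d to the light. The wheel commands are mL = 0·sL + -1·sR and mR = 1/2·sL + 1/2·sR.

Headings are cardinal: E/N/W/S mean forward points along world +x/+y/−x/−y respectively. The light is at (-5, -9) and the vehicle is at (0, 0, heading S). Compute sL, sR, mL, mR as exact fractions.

left sensor world pos  = (3, -3); dL² = 100
right sensor world pos = (-3, -3); dR² = 40
sL = 200/100 = 2
sR = 200/40 = 5
mL = 0·sL + -1·sR = -5
mR = 1/2·sL + 1/2·sR = 7/2

2 5 -5 7/2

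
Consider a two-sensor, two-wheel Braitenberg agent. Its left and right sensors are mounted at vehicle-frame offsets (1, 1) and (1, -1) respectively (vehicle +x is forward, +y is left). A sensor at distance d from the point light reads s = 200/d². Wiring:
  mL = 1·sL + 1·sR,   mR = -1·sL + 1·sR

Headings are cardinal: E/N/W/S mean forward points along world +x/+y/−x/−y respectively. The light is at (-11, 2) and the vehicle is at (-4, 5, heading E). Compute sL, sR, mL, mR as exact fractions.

left sensor world pos  = (-3, 6); dL² = 80
right sensor world pos = (-3, 4); dR² = 68
sL = 200/80 = 5/2
sR = 200/68 = 50/17
mL = 1·sL + 1·sR = 185/34
mR = -1·sL + 1·sR = 15/34

5/2 50/17 185/34 15/34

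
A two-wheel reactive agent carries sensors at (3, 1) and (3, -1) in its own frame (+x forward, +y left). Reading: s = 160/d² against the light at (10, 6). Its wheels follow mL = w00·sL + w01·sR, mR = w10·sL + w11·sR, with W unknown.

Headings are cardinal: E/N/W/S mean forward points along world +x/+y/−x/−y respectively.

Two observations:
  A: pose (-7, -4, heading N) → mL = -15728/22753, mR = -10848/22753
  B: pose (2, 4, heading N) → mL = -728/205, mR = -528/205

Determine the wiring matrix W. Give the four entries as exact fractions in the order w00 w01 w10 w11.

obs A: pose=(-7,-4,N) → sL=160/373, sR=32/61, mL=-15728/22753, mR=-10848/22753
obs B: pose=(2,4,N) → sL=80/41, sR=16/5, mL=-728/205, mR=-528/205
sensor matrix S = [[160/373, 32/61], [80/41, 16/5]]; det S = 325632/932873
solve [mL_A; mL_B] = S·[w00; w01] and [mR_A; mR_B] = S·[w10; w11]:
  w00 = -1, w01 = -1/2, w10 = -1/2, w11 = -1/2

-1 -1/2 -1/2 -1/2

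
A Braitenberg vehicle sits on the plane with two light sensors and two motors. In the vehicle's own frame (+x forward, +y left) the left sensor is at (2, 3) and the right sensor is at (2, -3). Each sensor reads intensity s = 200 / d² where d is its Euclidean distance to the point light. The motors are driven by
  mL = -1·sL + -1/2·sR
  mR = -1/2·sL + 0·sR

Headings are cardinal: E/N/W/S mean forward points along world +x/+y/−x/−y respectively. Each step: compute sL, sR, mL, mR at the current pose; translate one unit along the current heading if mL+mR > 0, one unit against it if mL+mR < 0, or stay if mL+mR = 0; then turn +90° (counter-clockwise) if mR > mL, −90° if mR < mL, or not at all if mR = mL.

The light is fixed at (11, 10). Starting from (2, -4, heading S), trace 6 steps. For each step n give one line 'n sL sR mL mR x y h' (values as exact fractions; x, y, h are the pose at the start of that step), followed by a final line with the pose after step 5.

0 50/73 1/2 -273/292 -25/73 2 -4 S
1 200/149 40/61 -15180/9089 -100/149 2 -3 E
2 20/29 20/17 -630/493 -10/29 1 -3 N
3 200/433 40/53 -19260/22949 -100/433 1 -4 W
4 50/73 1/2 -273/292 -25/73 2 -4 S
5 200/149 40/61 -15180/9089 -100/149 2 -3 E
final 1 -3 N

n=0: pose=(2,-4,S); sL=50/73, sR=1/2; mL=-273/292, mR=-25/73; mL+mR=-373/292 → advance -1; mR−mL=173/292 → turn +1·90°
n=1: pose=(2,-3,E); sL=200/149, sR=40/61; mL=-15180/9089, mR=-100/149; mL+mR=-21280/9089 → advance -1; mR−mL=9080/9089 → turn +1·90°
n=2: pose=(1,-3,N); sL=20/29, sR=20/17; mL=-630/493, mR=-10/29; mL+mR=-800/493 → advance -1; mR−mL=460/493 → turn +1·90°
n=3: pose=(1,-4,W); sL=200/433, sR=40/53; mL=-19260/22949, mR=-100/433; mL+mR=-24560/22949 → advance -1; mR−mL=13960/22949 → turn +1·90°
n=4: pose=(2,-4,S); sL=50/73, sR=1/2; mL=-273/292, mR=-25/73; mL+mR=-373/292 → advance -1; mR−mL=173/292 → turn +1·90°
n=5: pose=(2,-3,E); sL=200/149, sR=40/61; mL=-15180/9089, mR=-100/149; mL+mR=-21280/9089 → advance -1; mR−mL=9080/9089 → turn +1·90°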